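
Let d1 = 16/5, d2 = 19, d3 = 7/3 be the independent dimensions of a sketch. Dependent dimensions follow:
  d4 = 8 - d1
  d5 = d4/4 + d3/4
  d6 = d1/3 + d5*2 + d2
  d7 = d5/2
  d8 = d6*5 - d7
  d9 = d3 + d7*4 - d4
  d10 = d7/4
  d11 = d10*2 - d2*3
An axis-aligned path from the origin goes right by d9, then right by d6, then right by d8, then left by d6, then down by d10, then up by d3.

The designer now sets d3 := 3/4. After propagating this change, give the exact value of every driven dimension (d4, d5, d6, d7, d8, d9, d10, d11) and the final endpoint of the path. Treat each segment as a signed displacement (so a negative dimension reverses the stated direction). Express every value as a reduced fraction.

d4 = 24/5
d5 = 111/80
d6 = 2741/120
d7 = 111/160
d8 = 54487/480
d9 = -51/40
d10 = 111/640
d11 = -18129/320
endpoint = (10775/96, 369/640)

Apply edit: d3 := 3/4
  d4 = 8 - d1 = 24/5
  d5 = d4/4 + d3/4 = 111/80
  d6 = d1/3 + d5*2 + d2 = 2741/120
  d7 = d5/2 = 111/160
  d8 = d6*5 - d7 = 54487/480
  d9 = d3 + d7*4 - d4 = -51/40
  d10 = d7/4 = 111/640
  d11 = d10*2 - d2*3 = -18129/320
Walk from origin (0, 0):
  seg 1: right by d9 = -51/40 → (-51/40, 0)
  seg 2: right by d6 = 2741/120 → (647/30, 0)
  seg 3: right by d8 = 54487/480 → (21613/160, 0)
  seg 4: left by d6 = 2741/120 → (10775/96, 0)
  seg 5: down by d10 = 111/640 → (10775/96, -111/640)
  seg 6: up by d3 = 3/4 → (10775/96, 369/640)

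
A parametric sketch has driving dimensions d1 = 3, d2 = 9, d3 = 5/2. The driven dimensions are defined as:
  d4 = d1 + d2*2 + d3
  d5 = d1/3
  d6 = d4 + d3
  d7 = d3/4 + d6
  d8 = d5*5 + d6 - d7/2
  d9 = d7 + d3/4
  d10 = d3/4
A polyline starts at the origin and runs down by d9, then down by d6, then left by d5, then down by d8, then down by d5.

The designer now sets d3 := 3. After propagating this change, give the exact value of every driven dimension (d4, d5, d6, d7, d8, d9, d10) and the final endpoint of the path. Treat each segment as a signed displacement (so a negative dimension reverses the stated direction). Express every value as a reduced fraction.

Apply edit: d3 := 3
  d4 = d1 + d2*2 + d3 = 24
  d5 = d1/3 = 1
  d6 = d4 + d3 = 27
  d7 = d3/4 + d6 = 111/4
  d8 = d5*5 + d6 - d7/2 = 145/8
  d9 = d7 + d3/4 = 57/2
  d10 = d3/4 = 3/4
Walk from origin (0, 0):
  seg 1: down by d9 = 57/2 → (0, -57/2)
  seg 2: down by d6 = 27 → (0, -111/2)
  seg 3: left by d5 = 1 → (-1, -111/2)
  seg 4: down by d8 = 145/8 → (-1, -589/8)
  seg 5: down by d5 = 1 → (-1, -597/8)

d4 = 24
d5 = 1
d6 = 27
d7 = 111/4
d8 = 145/8
d9 = 57/2
d10 = 3/4
endpoint = (-1, -597/8)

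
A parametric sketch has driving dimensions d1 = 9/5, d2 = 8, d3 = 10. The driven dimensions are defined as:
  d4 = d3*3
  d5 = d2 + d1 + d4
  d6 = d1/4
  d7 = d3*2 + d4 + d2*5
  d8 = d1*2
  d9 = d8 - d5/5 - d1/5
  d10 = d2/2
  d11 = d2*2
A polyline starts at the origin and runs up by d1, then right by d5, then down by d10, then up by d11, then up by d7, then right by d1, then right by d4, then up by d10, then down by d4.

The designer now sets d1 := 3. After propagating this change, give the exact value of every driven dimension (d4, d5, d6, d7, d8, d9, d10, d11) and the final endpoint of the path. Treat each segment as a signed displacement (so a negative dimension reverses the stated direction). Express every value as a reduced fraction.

d4 = 30
d5 = 41
d6 = 3/4
d7 = 90
d8 = 6
d9 = -14/5
d10 = 4
d11 = 16
endpoint = (74, 79)

Apply edit: d1 := 3
  d4 = d3*3 = 30
  d5 = d2 + d1 + d4 = 41
  d6 = d1/4 = 3/4
  d7 = d3*2 + d4 + d2*5 = 90
  d8 = d1*2 = 6
  d9 = d8 - d5/5 - d1/5 = -14/5
  d10 = d2/2 = 4
  d11 = d2*2 = 16
Walk from origin (0, 0):
  seg 1: up by d1 = 3 → (0, 3)
  seg 2: right by d5 = 41 → (41, 3)
  seg 3: down by d10 = 4 → (41, -1)
  seg 4: up by d11 = 16 → (41, 15)
  seg 5: up by d7 = 90 → (41, 105)
  seg 6: right by d1 = 3 → (44, 105)
  seg 7: right by d4 = 30 → (74, 105)
  seg 8: up by d10 = 4 → (74, 109)
  seg 9: down by d4 = 30 → (74, 79)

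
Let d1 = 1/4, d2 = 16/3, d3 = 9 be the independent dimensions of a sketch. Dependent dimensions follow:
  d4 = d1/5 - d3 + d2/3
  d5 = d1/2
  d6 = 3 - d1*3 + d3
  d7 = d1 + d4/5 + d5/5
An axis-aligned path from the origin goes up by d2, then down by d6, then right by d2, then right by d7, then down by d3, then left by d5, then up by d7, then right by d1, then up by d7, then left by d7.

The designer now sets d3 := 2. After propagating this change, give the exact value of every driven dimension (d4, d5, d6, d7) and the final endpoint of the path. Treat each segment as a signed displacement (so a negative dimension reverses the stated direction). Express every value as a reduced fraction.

Apply edit: d3 := 2
  d4 = d1/5 - d3 + d2/3 = -31/180
  d5 = d1/2 = 1/8
  d6 = 3 - d1*3 + d3 = 17/4
  d7 = d1 + d4/5 + d5/5 = 433/1800
Walk from origin (0, 0):
  seg 1: up by d2 = 16/3 → (0, 16/3)
  seg 2: down by d6 = 17/4 → (0, 13/12)
  seg 3: right by d2 = 16/3 → (16/3, 13/12)
  seg 4: right by d7 = 433/1800 → (10033/1800, 13/12)
  seg 5: down by d3 = 2 → (10033/1800, -11/12)
  seg 6: left by d5 = 1/8 → (1226/225, -11/12)
  seg 7: up by d7 = 433/1800 → (1226/225, -1217/1800)
  seg 8: right by d1 = 1/4 → (5129/900, -1217/1800)
  seg 9: up by d7 = 433/1800 → (5129/900, -98/225)
  seg 10: left by d7 = 433/1800 → (131/24, -98/225)

d4 = -31/180
d5 = 1/8
d6 = 17/4
d7 = 433/1800
endpoint = (131/24, -98/225)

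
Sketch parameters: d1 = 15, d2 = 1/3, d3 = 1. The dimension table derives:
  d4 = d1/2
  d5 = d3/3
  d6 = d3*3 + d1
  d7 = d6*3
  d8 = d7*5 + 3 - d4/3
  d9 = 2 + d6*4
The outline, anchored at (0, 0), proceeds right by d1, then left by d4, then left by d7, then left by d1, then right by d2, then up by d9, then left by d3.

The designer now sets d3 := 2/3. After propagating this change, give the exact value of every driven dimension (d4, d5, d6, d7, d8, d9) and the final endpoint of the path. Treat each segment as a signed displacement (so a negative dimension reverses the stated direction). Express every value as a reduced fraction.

Apply edit: d3 := 2/3
  d4 = d1/2 = 15/2
  d5 = d3/3 = 2/9
  d6 = d3*3 + d1 = 17
  d7 = d6*3 = 51
  d8 = d7*5 + 3 - d4/3 = 511/2
  d9 = 2 + d6*4 = 70
Walk from origin (0, 0):
  seg 1: right by d1 = 15 → (15, 0)
  seg 2: left by d4 = 15/2 → (15/2, 0)
  seg 3: left by d7 = 51 → (-87/2, 0)
  seg 4: left by d1 = 15 → (-117/2, 0)
  seg 5: right by d2 = 1/3 → (-349/6, 0)
  seg 6: up by d9 = 70 → (-349/6, 70)
  seg 7: left by d3 = 2/3 → (-353/6, 70)

d4 = 15/2
d5 = 2/9
d6 = 17
d7 = 51
d8 = 511/2
d9 = 70
endpoint = (-353/6, 70)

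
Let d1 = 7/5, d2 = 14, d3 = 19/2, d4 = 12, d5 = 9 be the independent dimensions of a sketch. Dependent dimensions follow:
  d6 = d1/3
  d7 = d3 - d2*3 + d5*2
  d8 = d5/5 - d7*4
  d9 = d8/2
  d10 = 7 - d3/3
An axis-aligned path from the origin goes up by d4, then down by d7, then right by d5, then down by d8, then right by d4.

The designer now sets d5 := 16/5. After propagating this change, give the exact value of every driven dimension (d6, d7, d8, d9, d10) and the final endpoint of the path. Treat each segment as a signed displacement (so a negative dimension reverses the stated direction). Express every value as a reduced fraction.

Apply edit: d5 := 16/5
  d6 = d1/3 = 7/15
  d7 = d3 - d2*3 + d5*2 = -261/10
  d8 = d5/5 - d7*4 = 2626/25
  d9 = d8/2 = 1313/25
  d10 = 7 - d3/3 = 23/6
Walk from origin (0, 0):
  seg 1: up by d4 = 12 → (0, 12)
  seg 2: down by d7 = -261/10 → (0, 381/10)
  seg 3: right by d5 = 16/5 → (16/5, 381/10)
  seg 4: down by d8 = 2626/25 → (16/5, -3347/50)
  seg 5: right by d4 = 12 → (76/5, -3347/50)

d6 = 7/15
d7 = -261/10
d8 = 2626/25
d9 = 1313/25
d10 = 23/6
endpoint = (76/5, -3347/50)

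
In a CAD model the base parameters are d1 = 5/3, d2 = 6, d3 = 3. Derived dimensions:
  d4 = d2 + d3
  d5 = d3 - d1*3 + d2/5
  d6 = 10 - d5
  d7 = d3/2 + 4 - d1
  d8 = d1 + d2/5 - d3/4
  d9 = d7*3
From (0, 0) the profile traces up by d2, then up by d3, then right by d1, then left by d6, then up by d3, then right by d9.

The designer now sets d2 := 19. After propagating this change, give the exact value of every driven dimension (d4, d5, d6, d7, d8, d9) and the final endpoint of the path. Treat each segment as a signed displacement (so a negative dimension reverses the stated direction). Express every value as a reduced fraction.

Apply edit: d2 := 19
  d4 = d2 + d3 = 22
  d5 = d3 - d1*3 + d2/5 = 9/5
  d6 = 10 - d5 = 41/5
  d7 = d3/2 + 4 - d1 = 23/6
  d8 = d1 + d2/5 - d3/4 = 283/60
  d9 = d7*3 = 23/2
Walk from origin (0, 0):
  seg 1: up by d2 = 19 → (0, 19)
  seg 2: up by d3 = 3 → (0, 22)
  seg 3: right by d1 = 5/3 → (5/3, 22)
  seg 4: left by d6 = 41/5 → (-98/15, 22)
  seg 5: up by d3 = 3 → (-98/15, 25)
  seg 6: right by d9 = 23/2 → (149/30, 25)

d4 = 22
d5 = 9/5
d6 = 41/5
d7 = 23/6
d8 = 283/60
d9 = 23/2
endpoint = (149/30, 25)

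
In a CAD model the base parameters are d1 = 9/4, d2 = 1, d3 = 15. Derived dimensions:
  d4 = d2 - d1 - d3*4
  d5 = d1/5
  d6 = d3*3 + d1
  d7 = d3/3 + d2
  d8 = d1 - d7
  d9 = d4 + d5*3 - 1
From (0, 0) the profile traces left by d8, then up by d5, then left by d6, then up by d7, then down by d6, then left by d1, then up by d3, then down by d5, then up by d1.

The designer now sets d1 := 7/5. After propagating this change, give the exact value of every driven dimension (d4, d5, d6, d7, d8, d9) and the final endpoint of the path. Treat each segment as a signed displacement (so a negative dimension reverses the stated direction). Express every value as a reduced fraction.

d4 = -302/5
d5 = 7/25
d6 = 232/5
d7 = 6
d8 = -23/5
d9 = -1514/25
endpoint = (-216/5, -24)

Apply edit: d1 := 7/5
  d4 = d2 - d1 - d3*4 = -302/5
  d5 = d1/5 = 7/25
  d6 = d3*3 + d1 = 232/5
  d7 = d3/3 + d2 = 6
  d8 = d1 - d7 = -23/5
  d9 = d4 + d5*3 - 1 = -1514/25
Walk from origin (0, 0):
  seg 1: left by d8 = -23/5 → (23/5, 0)
  seg 2: up by d5 = 7/25 → (23/5, 7/25)
  seg 3: left by d6 = 232/5 → (-209/5, 7/25)
  seg 4: up by d7 = 6 → (-209/5, 157/25)
  seg 5: down by d6 = 232/5 → (-209/5, -1003/25)
  seg 6: left by d1 = 7/5 → (-216/5, -1003/25)
  seg 7: up by d3 = 15 → (-216/5, -628/25)
  seg 8: down by d5 = 7/25 → (-216/5, -127/5)
  seg 9: up by d1 = 7/5 → (-216/5, -24)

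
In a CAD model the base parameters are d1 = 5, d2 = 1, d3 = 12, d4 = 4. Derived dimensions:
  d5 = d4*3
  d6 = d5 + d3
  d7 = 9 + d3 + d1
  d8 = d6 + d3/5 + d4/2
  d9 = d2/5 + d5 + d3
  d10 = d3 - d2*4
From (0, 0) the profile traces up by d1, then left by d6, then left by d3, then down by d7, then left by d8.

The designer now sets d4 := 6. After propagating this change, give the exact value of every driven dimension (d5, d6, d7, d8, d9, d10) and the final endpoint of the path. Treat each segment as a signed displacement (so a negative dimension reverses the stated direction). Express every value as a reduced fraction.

Apply edit: d4 := 6
  d5 = d4*3 = 18
  d6 = d5 + d3 = 30
  d7 = 9 + d3 + d1 = 26
  d8 = d6 + d3/5 + d4/2 = 177/5
  d9 = d2/5 + d5 + d3 = 151/5
  d10 = d3 - d2*4 = 8
Walk from origin (0, 0):
  seg 1: up by d1 = 5 → (0, 5)
  seg 2: left by d6 = 30 → (-30, 5)
  seg 3: left by d3 = 12 → (-42, 5)
  seg 4: down by d7 = 26 → (-42, -21)
  seg 5: left by d8 = 177/5 → (-387/5, -21)

d5 = 18
d6 = 30
d7 = 26
d8 = 177/5
d9 = 151/5
d10 = 8
endpoint = (-387/5, -21)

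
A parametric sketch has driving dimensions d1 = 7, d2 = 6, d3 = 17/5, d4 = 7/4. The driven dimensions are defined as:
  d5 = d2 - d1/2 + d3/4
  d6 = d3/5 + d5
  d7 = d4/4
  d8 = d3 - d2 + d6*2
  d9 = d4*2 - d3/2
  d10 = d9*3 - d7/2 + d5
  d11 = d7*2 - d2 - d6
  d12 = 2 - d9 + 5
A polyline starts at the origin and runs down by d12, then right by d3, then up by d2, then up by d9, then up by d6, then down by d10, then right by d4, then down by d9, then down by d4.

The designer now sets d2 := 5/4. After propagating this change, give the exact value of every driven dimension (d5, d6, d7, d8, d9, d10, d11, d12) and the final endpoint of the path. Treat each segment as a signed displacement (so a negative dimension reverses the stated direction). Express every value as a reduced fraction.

Apply edit: d2 := 5/4
  d5 = d2 - d1/2 + d3/4 = -7/5
  d6 = d3/5 + d5 = -18/25
  d7 = d4/4 = 7/16
  d8 = d3 - d2 + d6*2 = 71/100
  d9 = d4*2 - d3/2 = 9/5
  d10 = d9*3 - d7/2 + d5 = 121/32
  d11 = d7*2 - d2 - d6 = 69/200
  d12 = 2 - d9 + 5 = 26/5
Walk from origin (0, 0):
  seg 1: down by d12 = 26/5 → (0, -26/5)
  seg 2: right by d3 = 17/5 → (17/5, -26/5)
  seg 3: up by d2 = 5/4 → (17/5, -79/20)
  seg 4: up by d9 = 9/5 → (17/5, -43/20)
  seg 5: up by d6 = -18/25 → (17/5, -287/100)
  seg 6: down by d10 = 121/32 → (17/5, -5321/800)
  seg 7: right by d4 = 7/4 → (103/20, -5321/800)
  seg 8: down by d9 = 9/5 → (103/20, -6761/800)
  seg 9: down by d4 = 7/4 → (103/20, -8161/800)

d5 = -7/5
d6 = -18/25
d7 = 7/16
d8 = 71/100
d9 = 9/5
d10 = 121/32
d11 = 69/200
d12 = 26/5
endpoint = (103/20, -8161/800)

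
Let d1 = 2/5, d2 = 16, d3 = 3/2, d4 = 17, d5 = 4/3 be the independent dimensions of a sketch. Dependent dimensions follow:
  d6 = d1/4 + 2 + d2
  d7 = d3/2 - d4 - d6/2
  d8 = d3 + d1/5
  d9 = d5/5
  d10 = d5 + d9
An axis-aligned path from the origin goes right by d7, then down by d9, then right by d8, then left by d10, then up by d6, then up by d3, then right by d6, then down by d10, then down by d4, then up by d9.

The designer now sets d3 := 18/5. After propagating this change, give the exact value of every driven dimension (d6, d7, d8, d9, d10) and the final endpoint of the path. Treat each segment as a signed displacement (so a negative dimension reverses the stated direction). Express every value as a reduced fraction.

Apply edit: d3 := 18/5
  d6 = d1/4 + 2 + d2 = 181/10
  d7 = d3/2 - d4 - d6/2 = -97/4
  d8 = d3 + d1/5 = 92/25
  d9 = d5/5 = 4/15
  d10 = d5 + d9 = 8/5
Walk from origin (0, 0):
  seg 1: right by d7 = -97/4 → (-97/4, 0)
  seg 2: down by d9 = 4/15 → (-97/4, -4/15)
  seg 3: right by d8 = 92/25 → (-2057/100, -4/15)
  seg 4: left by d10 = 8/5 → (-2217/100, -4/15)
  seg 5: up by d6 = 181/10 → (-2217/100, 107/6)
  seg 6: up by d3 = 18/5 → (-2217/100, 643/30)
  seg 7: right by d6 = 181/10 → (-407/100, 643/30)
  seg 8: down by d10 = 8/5 → (-407/100, 119/6)
  seg 9: down by d4 = 17 → (-407/100, 17/6)
  seg 10: up by d9 = 4/15 → (-407/100, 31/10)

d6 = 181/10
d7 = -97/4
d8 = 92/25
d9 = 4/15
d10 = 8/5
endpoint = (-407/100, 31/10)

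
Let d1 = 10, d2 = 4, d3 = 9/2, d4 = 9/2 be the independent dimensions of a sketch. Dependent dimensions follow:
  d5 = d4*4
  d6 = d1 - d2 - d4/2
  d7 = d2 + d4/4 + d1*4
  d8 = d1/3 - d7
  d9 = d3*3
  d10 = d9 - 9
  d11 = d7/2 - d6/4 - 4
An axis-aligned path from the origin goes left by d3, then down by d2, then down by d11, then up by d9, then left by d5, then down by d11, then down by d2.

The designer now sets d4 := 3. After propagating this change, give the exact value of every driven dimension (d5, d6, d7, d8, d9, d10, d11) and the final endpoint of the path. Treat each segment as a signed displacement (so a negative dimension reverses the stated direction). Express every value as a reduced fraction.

d5 = 12
d6 = 9/2
d7 = 179/4
d8 = -497/12
d9 = 27/2
d10 = 9/2
d11 = 69/4
endpoint = (-33/2, -29)

Apply edit: d4 := 3
  d5 = d4*4 = 12
  d6 = d1 - d2 - d4/2 = 9/2
  d7 = d2 + d4/4 + d1*4 = 179/4
  d8 = d1/3 - d7 = -497/12
  d9 = d3*3 = 27/2
  d10 = d9 - 9 = 9/2
  d11 = d7/2 - d6/4 - 4 = 69/4
Walk from origin (0, 0):
  seg 1: left by d3 = 9/2 → (-9/2, 0)
  seg 2: down by d2 = 4 → (-9/2, -4)
  seg 3: down by d11 = 69/4 → (-9/2, -85/4)
  seg 4: up by d9 = 27/2 → (-9/2, -31/4)
  seg 5: left by d5 = 12 → (-33/2, -31/4)
  seg 6: down by d11 = 69/4 → (-33/2, -25)
  seg 7: down by d2 = 4 → (-33/2, -29)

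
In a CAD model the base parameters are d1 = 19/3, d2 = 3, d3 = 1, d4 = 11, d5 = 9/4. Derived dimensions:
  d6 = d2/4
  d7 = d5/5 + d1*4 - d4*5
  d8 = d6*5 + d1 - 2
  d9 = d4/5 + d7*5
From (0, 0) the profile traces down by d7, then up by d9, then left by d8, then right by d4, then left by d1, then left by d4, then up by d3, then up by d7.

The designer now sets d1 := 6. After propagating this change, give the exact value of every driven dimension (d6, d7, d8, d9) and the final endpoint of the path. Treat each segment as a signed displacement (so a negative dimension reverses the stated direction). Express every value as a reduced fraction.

Apply edit: d1 := 6
  d6 = d2/4 = 3/4
  d7 = d5/5 + d1*4 - d4*5 = -611/20
  d8 = d6*5 + d1 - 2 = 31/4
  d9 = d4/5 + d7*5 = -3011/20
Walk from origin (0, 0):
  seg 1: down by d7 = -611/20 → (0, 611/20)
  seg 2: up by d9 = -3011/20 → (0, -120)
  seg 3: left by d8 = 31/4 → (-31/4, -120)
  seg 4: right by d4 = 11 → (13/4, -120)
  seg 5: left by d1 = 6 → (-11/4, -120)
  seg 6: left by d4 = 11 → (-55/4, -120)
  seg 7: up by d3 = 1 → (-55/4, -119)
  seg 8: up by d7 = -611/20 → (-55/4, -2991/20)

d6 = 3/4
d7 = -611/20
d8 = 31/4
d9 = -3011/20
endpoint = (-55/4, -2991/20)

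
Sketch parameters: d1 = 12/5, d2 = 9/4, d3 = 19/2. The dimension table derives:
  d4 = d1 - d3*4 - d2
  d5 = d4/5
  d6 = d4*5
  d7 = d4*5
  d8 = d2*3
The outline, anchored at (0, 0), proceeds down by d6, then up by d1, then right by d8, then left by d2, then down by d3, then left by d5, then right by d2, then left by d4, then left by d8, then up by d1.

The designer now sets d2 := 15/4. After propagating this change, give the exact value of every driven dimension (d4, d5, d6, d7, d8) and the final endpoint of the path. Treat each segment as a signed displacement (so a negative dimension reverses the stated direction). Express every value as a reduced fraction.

Apply edit: d2 := 15/4
  d4 = d1 - d3*4 - d2 = -787/20
  d5 = d4/5 = -787/100
  d6 = d4*5 = -787/4
  d7 = d4*5 = -787/4
  d8 = d2*3 = 45/4
Walk from origin (0, 0):
  seg 1: down by d6 = -787/4 → (0, 787/4)
  seg 2: up by d1 = 12/5 → (0, 3983/20)
  seg 3: right by d8 = 45/4 → (45/4, 3983/20)
  seg 4: left by d2 = 15/4 → (15/2, 3983/20)
  seg 5: down by d3 = 19/2 → (15/2, 3793/20)
  seg 6: left by d5 = -787/100 → (1537/100, 3793/20)
  seg 7: right by d2 = 15/4 → (478/25, 3793/20)
  seg 8: left by d4 = -787/20 → (5847/100, 3793/20)
  seg 9: left by d8 = 45/4 → (2361/50, 3793/20)
  seg 10: up by d1 = 12/5 → (2361/50, 3841/20)

d4 = -787/20
d5 = -787/100
d6 = -787/4
d7 = -787/4
d8 = 45/4
endpoint = (2361/50, 3841/20)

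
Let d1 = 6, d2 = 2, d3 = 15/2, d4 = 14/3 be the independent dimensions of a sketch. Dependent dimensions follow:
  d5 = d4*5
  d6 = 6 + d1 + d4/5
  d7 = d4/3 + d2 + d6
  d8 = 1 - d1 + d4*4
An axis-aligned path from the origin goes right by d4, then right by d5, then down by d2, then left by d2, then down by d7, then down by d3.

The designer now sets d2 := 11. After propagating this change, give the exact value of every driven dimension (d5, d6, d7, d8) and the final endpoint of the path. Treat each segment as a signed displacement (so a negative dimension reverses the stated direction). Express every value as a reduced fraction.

Apply edit: d2 := 11
  d5 = d4*5 = 70/3
  d6 = 6 + d1 + d4/5 = 194/15
  d7 = d4/3 + d2 + d6 = 1147/45
  d8 = 1 - d1 + d4*4 = 41/3
Walk from origin (0, 0):
  seg 1: right by d4 = 14/3 → (14/3, 0)
  seg 2: right by d5 = 70/3 → (28, 0)
  seg 3: down by d2 = 11 → (28, -11)
  seg 4: left by d2 = 11 → (17, -11)
  seg 5: down by d7 = 1147/45 → (17, -1642/45)
  seg 6: down by d3 = 15/2 → (17, -3959/90)

d5 = 70/3
d6 = 194/15
d7 = 1147/45
d8 = 41/3
endpoint = (17, -3959/90)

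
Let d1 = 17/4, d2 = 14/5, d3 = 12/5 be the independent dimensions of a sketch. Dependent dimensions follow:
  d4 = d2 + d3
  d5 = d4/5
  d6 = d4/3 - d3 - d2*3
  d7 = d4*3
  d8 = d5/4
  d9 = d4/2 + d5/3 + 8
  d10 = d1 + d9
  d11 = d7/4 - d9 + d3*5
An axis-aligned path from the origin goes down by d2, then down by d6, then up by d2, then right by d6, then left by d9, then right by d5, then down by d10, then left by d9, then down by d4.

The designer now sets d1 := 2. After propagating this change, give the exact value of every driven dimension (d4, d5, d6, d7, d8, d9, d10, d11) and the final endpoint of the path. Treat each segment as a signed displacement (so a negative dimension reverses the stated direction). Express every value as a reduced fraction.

d4 = 26/5
d5 = 26/25
d6 = -136/15
d7 = 78/5
d8 = 13/50
d9 = 821/75
d10 = 971/75
d11 = 743/150
endpoint = (-748/25, -227/25)

Apply edit: d1 := 2
  d4 = d2 + d3 = 26/5
  d5 = d4/5 = 26/25
  d6 = d4/3 - d3 - d2*3 = -136/15
  d7 = d4*3 = 78/5
  d8 = d5/4 = 13/50
  d9 = d4/2 + d5/3 + 8 = 821/75
  d10 = d1 + d9 = 971/75
  d11 = d7/4 - d9 + d3*5 = 743/150
Walk from origin (0, 0):
  seg 1: down by d2 = 14/5 → (0, -14/5)
  seg 2: down by d6 = -136/15 → (0, 94/15)
  seg 3: up by d2 = 14/5 → (0, 136/15)
  seg 4: right by d6 = -136/15 → (-136/15, 136/15)
  seg 5: left by d9 = 821/75 → (-1501/75, 136/15)
  seg 6: right by d5 = 26/25 → (-1423/75, 136/15)
  seg 7: down by d10 = 971/75 → (-1423/75, -97/25)
  seg 8: left by d9 = 821/75 → (-748/25, -97/25)
  seg 9: down by d4 = 26/5 → (-748/25, -227/25)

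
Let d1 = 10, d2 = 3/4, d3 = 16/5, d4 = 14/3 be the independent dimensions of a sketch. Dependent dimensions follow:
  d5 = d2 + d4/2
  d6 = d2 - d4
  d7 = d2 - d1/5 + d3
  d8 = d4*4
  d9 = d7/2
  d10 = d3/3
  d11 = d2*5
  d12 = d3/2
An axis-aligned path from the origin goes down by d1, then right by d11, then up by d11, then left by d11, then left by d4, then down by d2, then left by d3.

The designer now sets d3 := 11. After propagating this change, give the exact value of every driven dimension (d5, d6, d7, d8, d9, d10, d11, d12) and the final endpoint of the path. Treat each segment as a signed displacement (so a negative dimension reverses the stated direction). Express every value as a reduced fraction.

d5 = 37/12
d6 = -47/12
d7 = 39/4
d8 = 56/3
d9 = 39/8
d10 = 11/3
d11 = 15/4
d12 = 11/2
endpoint = (-47/3, -7)

Apply edit: d3 := 11
  d5 = d2 + d4/2 = 37/12
  d6 = d2 - d4 = -47/12
  d7 = d2 - d1/5 + d3 = 39/4
  d8 = d4*4 = 56/3
  d9 = d7/2 = 39/8
  d10 = d3/3 = 11/3
  d11 = d2*5 = 15/4
  d12 = d3/2 = 11/2
Walk from origin (0, 0):
  seg 1: down by d1 = 10 → (0, -10)
  seg 2: right by d11 = 15/4 → (15/4, -10)
  seg 3: up by d11 = 15/4 → (15/4, -25/4)
  seg 4: left by d11 = 15/4 → (0, -25/4)
  seg 5: left by d4 = 14/3 → (-14/3, -25/4)
  seg 6: down by d2 = 3/4 → (-14/3, -7)
  seg 7: left by d3 = 11 → (-47/3, -7)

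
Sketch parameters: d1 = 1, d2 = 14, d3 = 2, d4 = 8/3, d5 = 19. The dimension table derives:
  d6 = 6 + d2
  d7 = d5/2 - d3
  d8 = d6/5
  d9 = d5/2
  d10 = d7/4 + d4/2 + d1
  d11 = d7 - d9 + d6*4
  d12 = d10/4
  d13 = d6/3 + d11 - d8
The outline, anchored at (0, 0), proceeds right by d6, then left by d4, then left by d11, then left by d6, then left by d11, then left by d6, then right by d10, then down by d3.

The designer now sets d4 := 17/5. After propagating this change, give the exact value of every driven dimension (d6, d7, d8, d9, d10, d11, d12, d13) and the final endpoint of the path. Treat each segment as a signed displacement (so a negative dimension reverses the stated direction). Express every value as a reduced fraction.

d6 = 20
d7 = 15/2
d8 = 4
d9 = 19/2
d10 = 183/40
d11 = 78
d12 = 183/160
d13 = 242/3
endpoint = (-6993/40, -2)

Apply edit: d4 := 17/5
  d6 = 6 + d2 = 20
  d7 = d5/2 - d3 = 15/2
  d8 = d6/5 = 4
  d9 = d5/2 = 19/2
  d10 = d7/4 + d4/2 + d1 = 183/40
  d11 = d7 - d9 + d6*4 = 78
  d12 = d10/4 = 183/160
  d13 = d6/3 + d11 - d8 = 242/3
Walk from origin (0, 0):
  seg 1: right by d6 = 20 → (20, 0)
  seg 2: left by d4 = 17/5 → (83/5, 0)
  seg 3: left by d11 = 78 → (-307/5, 0)
  seg 4: left by d6 = 20 → (-407/5, 0)
  seg 5: left by d11 = 78 → (-797/5, 0)
  seg 6: left by d6 = 20 → (-897/5, 0)
  seg 7: right by d10 = 183/40 → (-6993/40, 0)
  seg 8: down by d3 = 2 → (-6993/40, -2)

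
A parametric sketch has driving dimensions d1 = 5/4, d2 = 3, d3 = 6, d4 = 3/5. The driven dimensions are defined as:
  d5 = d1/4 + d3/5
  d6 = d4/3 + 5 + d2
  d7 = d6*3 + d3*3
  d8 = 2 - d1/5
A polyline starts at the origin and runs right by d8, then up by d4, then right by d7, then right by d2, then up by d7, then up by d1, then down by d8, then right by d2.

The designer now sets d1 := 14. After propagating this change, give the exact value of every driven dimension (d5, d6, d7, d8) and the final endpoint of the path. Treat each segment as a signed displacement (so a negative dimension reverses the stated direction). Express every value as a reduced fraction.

d5 = 47/10
d6 = 41/5
d7 = 213/5
d8 = -4/5
endpoint = (239/5, 58)

Apply edit: d1 := 14
  d5 = d1/4 + d3/5 = 47/10
  d6 = d4/3 + 5 + d2 = 41/5
  d7 = d6*3 + d3*3 = 213/5
  d8 = 2 - d1/5 = -4/5
Walk from origin (0, 0):
  seg 1: right by d8 = -4/5 → (-4/5, 0)
  seg 2: up by d4 = 3/5 → (-4/5, 3/5)
  seg 3: right by d7 = 213/5 → (209/5, 3/5)
  seg 4: right by d2 = 3 → (224/5, 3/5)
  seg 5: up by d7 = 213/5 → (224/5, 216/5)
  seg 6: up by d1 = 14 → (224/5, 286/5)
  seg 7: down by d8 = -4/5 → (224/5, 58)
  seg 8: right by d2 = 3 → (239/5, 58)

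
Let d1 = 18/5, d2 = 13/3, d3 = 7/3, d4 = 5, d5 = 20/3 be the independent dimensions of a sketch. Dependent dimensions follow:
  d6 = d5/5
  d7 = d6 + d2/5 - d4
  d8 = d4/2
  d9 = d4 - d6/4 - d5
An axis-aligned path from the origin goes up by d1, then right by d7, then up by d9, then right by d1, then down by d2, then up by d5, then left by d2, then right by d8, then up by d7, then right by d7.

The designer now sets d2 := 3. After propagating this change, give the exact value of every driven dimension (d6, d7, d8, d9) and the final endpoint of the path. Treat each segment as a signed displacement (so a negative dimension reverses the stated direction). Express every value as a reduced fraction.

Apply edit: d2 := 3
  d6 = d5/5 = 4/3
  d7 = d6 + d2/5 - d4 = -46/15
  d8 = d4/2 = 5/2
  d9 = d4 - d6/4 - d5 = -2
Walk from origin (0, 0):
  seg 1: up by d1 = 18/5 → (0, 18/5)
  seg 2: right by d7 = -46/15 → (-46/15, 18/5)
  seg 3: up by d9 = -2 → (-46/15, 8/5)
  seg 4: right by d1 = 18/5 → (8/15, 8/5)
  seg 5: down by d2 = 3 → (8/15, -7/5)
  seg 6: up by d5 = 20/3 → (8/15, 79/15)
  seg 7: left by d2 = 3 → (-37/15, 79/15)
  seg 8: right by d8 = 5/2 → (1/30, 79/15)
  seg 9: up by d7 = -46/15 → (1/30, 11/5)
  seg 10: right by d7 = -46/15 → (-91/30, 11/5)

d6 = 4/3
d7 = -46/15
d8 = 5/2
d9 = -2
endpoint = (-91/30, 11/5)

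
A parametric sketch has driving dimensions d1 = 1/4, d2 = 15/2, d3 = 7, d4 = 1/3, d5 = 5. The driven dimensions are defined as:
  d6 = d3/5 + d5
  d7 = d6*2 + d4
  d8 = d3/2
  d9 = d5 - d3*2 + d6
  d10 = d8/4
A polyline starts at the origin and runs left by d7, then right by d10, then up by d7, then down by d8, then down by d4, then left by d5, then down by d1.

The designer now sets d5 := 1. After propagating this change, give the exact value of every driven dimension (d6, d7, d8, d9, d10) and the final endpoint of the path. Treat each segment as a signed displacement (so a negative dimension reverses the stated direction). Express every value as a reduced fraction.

d6 = 12/5
d7 = 77/15
d8 = 7/2
d9 = -53/5
d10 = 7/8
endpoint = (-631/120, 21/20)

Apply edit: d5 := 1
  d6 = d3/5 + d5 = 12/5
  d7 = d6*2 + d4 = 77/15
  d8 = d3/2 = 7/2
  d9 = d5 - d3*2 + d6 = -53/5
  d10 = d8/4 = 7/8
Walk from origin (0, 0):
  seg 1: left by d7 = 77/15 → (-77/15, 0)
  seg 2: right by d10 = 7/8 → (-511/120, 0)
  seg 3: up by d7 = 77/15 → (-511/120, 77/15)
  seg 4: down by d8 = 7/2 → (-511/120, 49/30)
  seg 5: down by d4 = 1/3 → (-511/120, 13/10)
  seg 6: left by d5 = 1 → (-631/120, 13/10)
  seg 7: down by d1 = 1/4 → (-631/120, 21/20)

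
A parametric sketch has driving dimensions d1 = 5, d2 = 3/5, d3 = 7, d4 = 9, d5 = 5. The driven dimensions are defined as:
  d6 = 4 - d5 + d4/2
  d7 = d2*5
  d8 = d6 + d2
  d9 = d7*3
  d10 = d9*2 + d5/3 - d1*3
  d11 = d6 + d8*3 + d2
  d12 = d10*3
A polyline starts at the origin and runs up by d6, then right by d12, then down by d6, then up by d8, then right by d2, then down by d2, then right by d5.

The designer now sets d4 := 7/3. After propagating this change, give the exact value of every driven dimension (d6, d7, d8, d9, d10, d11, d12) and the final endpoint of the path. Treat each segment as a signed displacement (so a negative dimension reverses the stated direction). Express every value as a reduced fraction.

Apply edit: d4 := 7/3
  d6 = 4 - d5 + d4/2 = 1/6
  d7 = d2*5 = 3
  d8 = d6 + d2 = 23/30
  d9 = d7*3 = 9
  d10 = d9*2 + d5/3 - d1*3 = 14/3
  d11 = d6 + d8*3 + d2 = 46/15
  d12 = d10*3 = 14
Walk from origin (0, 0):
  seg 1: up by d6 = 1/6 → (0, 1/6)
  seg 2: right by d12 = 14 → (14, 1/6)
  seg 3: down by d6 = 1/6 → (14, 0)
  seg 4: up by d8 = 23/30 → (14, 23/30)
  seg 5: right by d2 = 3/5 → (73/5, 23/30)
  seg 6: down by d2 = 3/5 → (73/5, 1/6)
  seg 7: right by d5 = 5 → (98/5, 1/6)

d6 = 1/6
d7 = 3
d8 = 23/30
d9 = 9
d10 = 14/3
d11 = 46/15
d12 = 14
endpoint = (98/5, 1/6)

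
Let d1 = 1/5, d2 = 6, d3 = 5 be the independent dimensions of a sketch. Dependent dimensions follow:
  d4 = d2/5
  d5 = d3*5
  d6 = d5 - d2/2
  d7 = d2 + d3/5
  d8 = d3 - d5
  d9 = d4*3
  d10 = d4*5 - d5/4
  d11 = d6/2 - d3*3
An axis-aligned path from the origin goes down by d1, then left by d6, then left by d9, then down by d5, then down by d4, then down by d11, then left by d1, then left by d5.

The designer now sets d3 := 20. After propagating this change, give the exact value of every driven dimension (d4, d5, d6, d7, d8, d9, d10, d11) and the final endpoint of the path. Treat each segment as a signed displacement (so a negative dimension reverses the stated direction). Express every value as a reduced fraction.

Apply edit: d3 := 20
  d4 = d2/5 = 6/5
  d5 = d3*5 = 100
  d6 = d5 - d2/2 = 97
  d7 = d2 + d3/5 = 10
  d8 = d3 - d5 = -80
  d9 = d4*3 = 18/5
  d10 = d4*5 - d5/4 = -19
  d11 = d6/2 - d3*3 = -23/2
Walk from origin (0, 0):
  seg 1: down by d1 = 1/5 → (0, -1/5)
  seg 2: left by d6 = 97 → (-97, -1/5)
  seg 3: left by d9 = 18/5 → (-503/5, -1/5)
  seg 4: down by d5 = 100 → (-503/5, -501/5)
  seg 5: down by d4 = 6/5 → (-503/5, -507/5)
  seg 6: down by d11 = -23/2 → (-503/5, -899/10)
  seg 7: left by d1 = 1/5 → (-504/5, -899/10)
  seg 8: left by d5 = 100 → (-1004/5, -899/10)

d4 = 6/5
d5 = 100
d6 = 97
d7 = 10
d8 = -80
d9 = 18/5
d10 = -19
d11 = -23/2
endpoint = (-1004/5, -899/10)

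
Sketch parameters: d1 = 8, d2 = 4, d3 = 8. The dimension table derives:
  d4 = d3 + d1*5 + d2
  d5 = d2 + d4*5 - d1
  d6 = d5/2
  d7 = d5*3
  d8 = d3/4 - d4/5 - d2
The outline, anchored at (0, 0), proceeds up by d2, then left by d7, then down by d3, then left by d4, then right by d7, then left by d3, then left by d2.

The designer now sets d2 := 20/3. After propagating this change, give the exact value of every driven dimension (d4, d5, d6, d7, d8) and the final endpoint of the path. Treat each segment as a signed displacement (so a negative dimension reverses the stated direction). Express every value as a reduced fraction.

Apply edit: d2 := 20/3
  d4 = d3 + d1*5 + d2 = 164/3
  d5 = d2 + d4*5 - d1 = 272
  d6 = d5/2 = 136
  d7 = d5*3 = 816
  d8 = d3/4 - d4/5 - d2 = -78/5
Walk from origin (0, 0):
  seg 1: up by d2 = 20/3 → (0, 20/3)
  seg 2: left by d7 = 816 → (-816, 20/3)
  seg 3: down by d3 = 8 → (-816, -4/3)
  seg 4: left by d4 = 164/3 → (-2612/3, -4/3)
  seg 5: right by d7 = 816 → (-164/3, -4/3)
  seg 6: left by d3 = 8 → (-188/3, -4/3)
  seg 7: left by d2 = 20/3 → (-208/3, -4/3)

d4 = 164/3
d5 = 272
d6 = 136
d7 = 816
d8 = -78/5
endpoint = (-208/3, -4/3)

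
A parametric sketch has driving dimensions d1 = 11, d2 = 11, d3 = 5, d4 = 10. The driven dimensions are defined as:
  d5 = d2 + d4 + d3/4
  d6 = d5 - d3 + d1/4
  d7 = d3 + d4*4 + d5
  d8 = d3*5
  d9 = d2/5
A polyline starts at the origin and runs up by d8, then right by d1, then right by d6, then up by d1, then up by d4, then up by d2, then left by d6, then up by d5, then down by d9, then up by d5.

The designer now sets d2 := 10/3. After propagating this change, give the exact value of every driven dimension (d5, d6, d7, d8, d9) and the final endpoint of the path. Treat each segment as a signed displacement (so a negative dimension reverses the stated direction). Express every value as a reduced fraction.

Apply edit: d2 := 10/3
  d5 = d2 + d4 + d3/4 = 175/12
  d6 = d5 - d3 + d1/4 = 37/3
  d7 = d3 + d4*4 + d5 = 715/12
  d8 = d3*5 = 25
  d9 = d2/5 = 2/3
Walk from origin (0, 0):
  seg 1: up by d8 = 25 → (0, 25)
  seg 2: right by d1 = 11 → (11, 25)
  seg 3: right by d6 = 37/3 → (70/3, 25)
  seg 4: up by d1 = 11 → (70/3, 36)
  seg 5: up by d4 = 10 → (70/3, 46)
  seg 6: up by d2 = 10/3 → (70/3, 148/3)
  seg 7: left by d6 = 37/3 → (11, 148/3)
  seg 8: up by d5 = 175/12 → (11, 767/12)
  seg 9: down by d9 = 2/3 → (11, 253/4)
  seg 10: up by d5 = 175/12 → (11, 467/6)

d5 = 175/12
d6 = 37/3
d7 = 715/12
d8 = 25
d9 = 2/3
endpoint = (11, 467/6)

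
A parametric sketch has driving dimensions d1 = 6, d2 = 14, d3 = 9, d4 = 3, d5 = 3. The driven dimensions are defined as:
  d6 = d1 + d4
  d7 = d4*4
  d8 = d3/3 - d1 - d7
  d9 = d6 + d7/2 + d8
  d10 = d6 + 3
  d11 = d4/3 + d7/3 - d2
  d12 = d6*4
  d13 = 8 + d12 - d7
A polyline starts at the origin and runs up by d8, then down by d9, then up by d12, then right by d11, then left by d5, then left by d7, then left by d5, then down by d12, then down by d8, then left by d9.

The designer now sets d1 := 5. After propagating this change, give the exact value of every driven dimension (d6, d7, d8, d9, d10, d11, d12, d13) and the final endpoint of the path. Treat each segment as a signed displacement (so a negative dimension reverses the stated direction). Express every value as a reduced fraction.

d6 = 8
d7 = 12
d8 = -14
d9 = 0
d10 = 11
d11 = -9
d12 = 32
d13 = 28
endpoint = (-27, 0)

Apply edit: d1 := 5
  d6 = d1 + d4 = 8
  d7 = d4*4 = 12
  d8 = d3/3 - d1 - d7 = -14
  d9 = d6 + d7/2 + d8 = 0
  d10 = d6 + 3 = 11
  d11 = d4/3 + d7/3 - d2 = -9
  d12 = d6*4 = 32
  d13 = 8 + d12 - d7 = 28
Walk from origin (0, 0):
  seg 1: up by d8 = -14 → (0, -14)
  seg 2: down by d9 = 0 → (0, -14)
  seg 3: up by d12 = 32 → (0, 18)
  seg 4: right by d11 = -9 → (-9, 18)
  seg 5: left by d5 = 3 → (-12, 18)
  seg 6: left by d7 = 12 → (-24, 18)
  seg 7: left by d5 = 3 → (-27, 18)
  seg 8: down by d12 = 32 → (-27, -14)
  seg 9: down by d8 = -14 → (-27, 0)
  seg 10: left by d9 = 0 → (-27, 0)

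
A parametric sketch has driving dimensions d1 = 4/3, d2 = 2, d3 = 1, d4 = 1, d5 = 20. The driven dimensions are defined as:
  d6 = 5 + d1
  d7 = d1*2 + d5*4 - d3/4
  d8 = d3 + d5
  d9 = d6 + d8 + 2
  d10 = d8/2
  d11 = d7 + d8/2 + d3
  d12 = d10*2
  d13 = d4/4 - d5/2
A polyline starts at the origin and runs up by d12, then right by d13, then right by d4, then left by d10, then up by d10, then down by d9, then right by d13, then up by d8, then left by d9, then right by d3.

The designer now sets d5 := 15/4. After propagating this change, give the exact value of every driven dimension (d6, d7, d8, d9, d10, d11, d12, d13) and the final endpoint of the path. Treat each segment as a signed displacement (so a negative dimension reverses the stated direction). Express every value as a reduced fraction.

Apply edit: d5 := 15/4
  d6 = 5 + d1 = 19/3
  d7 = d1*2 + d5*4 - d3/4 = 209/12
  d8 = d3 + d5 = 19/4
  d9 = d6 + d8 + 2 = 157/12
  d10 = d8/2 = 19/8
  d11 = d7 + d8/2 + d3 = 499/24
  d12 = d10*2 = 19/4
  d13 = d4/4 - d5/2 = -13/8
Walk from origin (0, 0):
  seg 1: up by d12 = 19/4 → (0, 19/4)
  seg 2: right by d13 = -13/8 → (-13/8, 19/4)
  seg 3: right by d4 = 1 → (-5/8, 19/4)
  seg 4: left by d10 = 19/8 → (-3, 19/4)
  seg 5: up by d10 = 19/8 → (-3, 57/8)
  seg 6: down by d9 = 157/12 → (-3, -143/24)
  seg 7: right by d13 = -13/8 → (-37/8, -143/24)
  seg 8: up by d8 = 19/4 → (-37/8, -29/24)
  seg 9: left by d9 = 157/12 → (-425/24, -29/24)
  seg 10: right by d3 = 1 → (-401/24, -29/24)

d6 = 19/3
d7 = 209/12
d8 = 19/4
d9 = 157/12
d10 = 19/8
d11 = 499/24
d12 = 19/4
d13 = -13/8
endpoint = (-401/24, -29/24)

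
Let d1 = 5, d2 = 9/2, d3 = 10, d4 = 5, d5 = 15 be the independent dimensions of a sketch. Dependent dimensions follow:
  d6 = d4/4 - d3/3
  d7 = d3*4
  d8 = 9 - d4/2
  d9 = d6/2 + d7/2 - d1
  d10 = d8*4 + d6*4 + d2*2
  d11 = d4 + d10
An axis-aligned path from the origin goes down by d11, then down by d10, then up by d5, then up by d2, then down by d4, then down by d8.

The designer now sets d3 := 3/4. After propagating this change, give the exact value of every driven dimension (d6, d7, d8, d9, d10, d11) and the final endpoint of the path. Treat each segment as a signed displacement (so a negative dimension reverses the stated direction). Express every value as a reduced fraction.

d6 = 1
d7 = 3
d8 = 13/2
d9 = -3
d10 = 39
d11 = 44
endpoint = (0, -75)

Apply edit: d3 := 3/4
  d6 = d4/4 - d3/3 = 1
  d7 = d3*4 = 3
  d8 = 9 - d4/2 = 13/2
  d9 = d6/2 + d7/2 - d1 = -3
  d10 = d8*4 + d6*4 + d2*2 = 39
  d11 = d4 + d10 = 44
Walk from origin (0, 0):
  seg 1: down by d11 = 44 → (0, -44)
  seg 2: down by d10 = 39 → (0, -83)
  seg 3: up by d5 = 15 → (0, -68)
  seg 4: up by d2 = 9/2 → (0, -127/2)
  seg 5: down by d4 = 5 → (0, -137/2)
  seg 6: down by d8 = 13/2 → (0, -75)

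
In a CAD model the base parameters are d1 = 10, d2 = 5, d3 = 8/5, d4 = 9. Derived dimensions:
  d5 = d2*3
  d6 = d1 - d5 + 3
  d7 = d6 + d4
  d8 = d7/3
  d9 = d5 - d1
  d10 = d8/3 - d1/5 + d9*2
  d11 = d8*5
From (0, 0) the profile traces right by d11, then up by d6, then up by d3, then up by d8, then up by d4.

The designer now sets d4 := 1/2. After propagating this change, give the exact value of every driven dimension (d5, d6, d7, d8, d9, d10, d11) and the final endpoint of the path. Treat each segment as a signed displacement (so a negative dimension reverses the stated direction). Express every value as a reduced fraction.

d5 = 15
d6 = -2
d7 = -3/2
d8 = -1/2
d9 = 5
d10 = 47/6
d11 = -5/2
endpoint = (-5/2, -2/5)

Apply edit: d4 := 1/2
  d5 = d2*3 = 15
  d6 = d1 - d5 + 3 = -2
  d7 = d6 + d4 = -3/2
  d8 = d7/3 = -1/2
  d9 = d5 - d1 = 5
  d10 = d8/3 - d1/5 + d9*2 = 47/6
  d11 = d8*5 = -5/2
Walk from origin (0, 0):
  seg 1: right by d11 = -5/2 → (-5/2, 0)
  seg 2: up by d6 = -2 → (-5/2, -2)
  seg 3: up by d3 = 8/5 → (-5/2, -2/5)
  seg 4: up by d8 = -1/2 → (-5/2, -9/10)
  seg 5: up by d4 = 1/2 → (-5/2, -2/5)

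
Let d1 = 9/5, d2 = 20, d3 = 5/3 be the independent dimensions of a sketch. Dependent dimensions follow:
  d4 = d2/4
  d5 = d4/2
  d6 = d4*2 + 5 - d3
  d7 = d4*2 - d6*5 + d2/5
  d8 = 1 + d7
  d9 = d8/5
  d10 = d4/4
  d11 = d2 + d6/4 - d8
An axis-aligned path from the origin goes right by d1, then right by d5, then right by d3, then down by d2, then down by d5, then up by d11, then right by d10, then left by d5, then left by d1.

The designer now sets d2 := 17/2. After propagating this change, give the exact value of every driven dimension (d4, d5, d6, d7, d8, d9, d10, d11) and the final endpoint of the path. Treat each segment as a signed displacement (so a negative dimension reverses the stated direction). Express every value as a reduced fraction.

d4 = 17/8
d5 = 17/16
d6 = 91/12
d7 = -959/30
d8 = -929/30
d9 = -929/150
d10 = 17/32
d11 = 3309/80
endpoint = (211/96, 159/5)

Apply edit: d2 := 17/2
  d4 = d2/4 = 17/8
  d5 = d4/2 = 17/16
  d6 = d4*2 + 5 - d3 = 91/12
  d7 = d4*2 - d6*5 + d2/5 = -959/30
  d8 = 1 + d7 = -929/30
  d9 = d8/5 = -929/150
  d10 = d4/4 = 17/32
  d11 = d2 + d6/4 - d8 = 3309/80
Walk from origin (0, 0):
  seg 1: right by d1 = 9/5 → (9/5, 0)
  seg 2: right by d5 = 17/16 → (229/80, 0)
  seg 3: right by d3 = 5/3 → (1087/240, 0)
  seg 4: down by d2 = 17/2 → (1087/240, -17/2)
  seg 5: down by d5 = 17/16 → (1087/240, -153/16)
  seg 6: up by d11 = 3309/80 → (1087/240, 159/5)
  seg 7: right by d10 = 17/32 → (2429/480, 159/5)
  seg 8: left by d5 = 17/16 → (1919/480, 159/5)
  seg 9: left by d1 = 9/5 → (211/96, 159/5)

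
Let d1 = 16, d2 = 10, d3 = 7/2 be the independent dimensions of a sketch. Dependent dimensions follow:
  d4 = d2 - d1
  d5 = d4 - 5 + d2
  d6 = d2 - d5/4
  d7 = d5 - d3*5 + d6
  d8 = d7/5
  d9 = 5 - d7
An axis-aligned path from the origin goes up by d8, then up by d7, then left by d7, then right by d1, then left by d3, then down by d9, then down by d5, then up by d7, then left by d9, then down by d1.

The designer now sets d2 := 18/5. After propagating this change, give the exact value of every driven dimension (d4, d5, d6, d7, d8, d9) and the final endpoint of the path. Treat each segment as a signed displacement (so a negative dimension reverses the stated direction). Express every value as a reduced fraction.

d4 = -62/5
d5 = -69/5
d6 = 141/20
d7 = -97/4
d8 = -97/20
d9 = 117/4
endpoint = (15/2, -424/5)

Apply edit: d2 := 18/5
  d4 = d2 - d1 = -62/5
  d5 = d4 - 5 + d2 = -69/5
  d6 = d2 - d5/4 = 141/20
  d7 = d5 - d3*5 + d6 = -97/4
  d8 = d7/5 = -97/20
  d9 = 5 - d7 = 117/4
Walk from origin (0, 0):
  seg 1: up by d8 = -97/20 → (0, -97/20)
  seg 2: up by d7 = -97/4 → (0, -291/10)
  seg 3: left by d7 = -97/4 → (97/4, -291/10)
  seg 4: right by d1 = 16 → (161/4, -291/10)
  seg 5: left by d3 = 7/2 → (147/4, -291/10)
  seg 6: down by d9 = 117/4 → (147/4, -1167/20)
  seg 7: down by d5 = -69/5 → (147/4, -891/20)
  seg 8: up by d7 = -97/4 → (147/4, -344/5)
  seg 9: left by d9 = 117/4 → (15/2, -344/5)
  seg 10: down by d1 = 16 → (15/2, -424/5)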